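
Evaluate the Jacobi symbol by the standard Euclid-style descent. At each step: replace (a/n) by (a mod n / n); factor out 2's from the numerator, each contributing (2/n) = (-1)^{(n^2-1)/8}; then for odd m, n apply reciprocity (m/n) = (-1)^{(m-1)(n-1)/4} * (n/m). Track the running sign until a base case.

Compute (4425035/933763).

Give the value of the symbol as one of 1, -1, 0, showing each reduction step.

(4425035/933763) = (689983/933763)   [reduce mod 933763]
reciprocity: (689983/933763) = -1·(933763/689983) since 689983 mod 4 = 3, 933763 mod 4 = 3; sign now -1
(933763/689983) = (243780/689983)   [reduce mod 689983]
243780 = 2^2·60945; (2/689983) = +1 since 689983 mod 8 = 7, so (243780/689983) = (+1)^2·(60945/689983); sign now -1
reciprocity: (60945/689983) = +1·(689983/60945) since 60945 mod 4 = 1, 689983 mod 4 = 3; sign now -1
(689983/60945) = (19588/60945)   [reduce mod 60945]
19588 = 2^2·4897; (2/60945) = +1 since 60945 mod 8 = 1, so (19588/60945) = (+1)^2·(4897/60945); sign now -1
reciprocity: (4897/60945) = +1·(60945/4897) since 4897 mod 4 = 1, 60945 mod 4 = 1; sign now -1
(60945/4897) = (2181/4897)   [reduce mod 4897]
reciprocity: (2181/4897) = +1·(4897/2181) since 2181 mod 4 = 1, 4897 mod 4 = 1; sign now -1
(4897/2181) = (535/2181)   [reduce mod 2181]
reciprocity: (535/2181) = +1·(2181/535) since 535 mod 4 = 3, 2181 mod 4 = 1; sign now -1
(2181/535) = (41/535)   [reduce mod 535]
reciprocity: (41/535) = +1·(535/41) since 41 mod 4 = 1, 535 mod 4 = 3; sign now -1
(535/41) = (2/41)   [reduce mod 41]
2 = 2^1·1; (2/41) = +1 since 41 mod 8 = 1, so (2/41) = (+1)^1·(1/41); sign now -1
(1/41) = 1; final value = sign = -1

-1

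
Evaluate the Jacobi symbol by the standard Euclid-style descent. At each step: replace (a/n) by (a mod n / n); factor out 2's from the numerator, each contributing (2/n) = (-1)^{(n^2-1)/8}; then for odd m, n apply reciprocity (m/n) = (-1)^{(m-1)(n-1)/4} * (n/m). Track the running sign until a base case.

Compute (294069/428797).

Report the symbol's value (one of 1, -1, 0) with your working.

1

flip (294069/428797) -> (428797/294069): both odd, 294069 mod 4 = 1, 428797 mod 4 = 1, so the flip contributes +1; sign now +1
(428797/294069): 428797 mod 294069 = 134728, so (428797/294069) = (134728/294069)
factor out 2^3: 134728 = 2^3·16841; with 294069 mod 8 = 5, (2/294069) = -1; sign now -1; continue with (16841/294069)
flip (16841/294069) -> (294069/16841): both odd, 16841 mod 4 = 1, 294069 mod 4 = 1, so the flip contributes +1; sign now -1
(294069/16841): 294069 mod 16841 = 7772, so (294069/16841) = (7772/16841)
factor out 2^2: 7772 = 2^2·1943; with 16841 mod 8 = 1, (2/16841) = +1; sign now -1; continue with (1943/16841)
flip (1943/16841) -> (16841/1943): both odd, 1943 mod 4 = 3, 16841 mod 4 = 1, so the flip contributes +1; sign now -1
(16841/1943): 16841 mod 1943 = 1297, so (16841/1943) = (1297/1943)
flip (1297/1943) -> (1943/1297): both odd, 1297 mod 4 = 1, 1943 mod 4 = 3, so the flip contributes +1; sign now -1
(1943/1297): 1943 mod 1297 = 646, so (1943/1297) = (646/1297)
factor out 2^1: 646 = 2^1·323; with 1297 mod 8 = 1, (2/1297) = +1; sign now -1; continue with (323/1297)
flip (323/1297) -> (1297/323): both odd, 323 mod 4 = 3, 1297 mod 4 = 1, so the flip contributes +1; sign now -1
(1297/323): 1297 mod 323 = 5, so (1297/323) = (5/323)
flip (5/323) -> (323/5): both odd, 5 mod 4 = 1, 323 mod 4 = 3, so the flip contributes +1; sign now -1
(323/5): 323 mod 5 = 3, so (323/5) = (3/5)
flip (3/5) -> (5/3): both odd, 3 mod 4 = 3, 5 mod 4 = 1, so the flip contributes +1; sign now -1
(5/3): 5 mod 3 = 2, so (5/3) = (2/3)
factor out 2^1: 2 = 2^1·1; with 3 mod 8 = 3, (2/3) = -1; sign now +1; continue with (1/3)
reached (1/3) = 1, so the symbol is +1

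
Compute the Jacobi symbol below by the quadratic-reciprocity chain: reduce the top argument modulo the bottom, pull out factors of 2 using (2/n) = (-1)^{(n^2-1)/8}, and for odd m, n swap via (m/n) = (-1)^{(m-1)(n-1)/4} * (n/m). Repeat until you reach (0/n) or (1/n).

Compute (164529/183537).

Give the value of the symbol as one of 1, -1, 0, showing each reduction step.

0

reciprocity: (164529/183537) = +1·(183537/164529) since 164529 mod 4 = 1, 183537 mod 4 = 1; sign now +1
(183537/164529) = (19008/164529)   [reduce mod 164529]
19008 = 2^6·297; (2/164529) = +1 since 164529 mod 8 = 1, so (19008/164529) = (+1)^6·(297/164529); sign now +1
reciprocity: (297/164529) = +1·(164529/297) since 297 mod 4 = 1, 164529 mod 4 = 1; sign now +1
(164529/297) = (288/297)   [reduce mod 297]
288 = 2^5·9; (2/297) = +1 since 297 mod 8 = 1, so (288/297) = (+1)^5·(9/297); sign now +1
reciprocity: (9/297) = +1·(297/9) since 9 mod 4 = 1, 297 mod 4 = 1; sign now +1
(297/9) = (0/9)   [reduce mod 9]
(0/9) = 0   [gcd(a, n) > 1]; final value = 0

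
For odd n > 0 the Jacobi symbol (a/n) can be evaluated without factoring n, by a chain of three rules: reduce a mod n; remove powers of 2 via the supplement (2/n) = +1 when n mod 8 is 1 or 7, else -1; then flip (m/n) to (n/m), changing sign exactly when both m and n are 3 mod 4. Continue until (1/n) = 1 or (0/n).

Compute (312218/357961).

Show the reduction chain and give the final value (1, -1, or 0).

312218 = 2^1·156109; (2/357961) = +1 since 357961 mod 8 = 1, so (312218/357961) = (+1)^1·(156109/357961); sign now +1
reciprocity: (156109/357961) = +1·(357961/156109) since 156109 mod 4 = 1, 357961 mod 4 = 1; sign now +1
(357961/156109) = (45743/156109)   [reduce mod 156109]
reciprocity: (45743/156109) = +1·(156109/45743) since 45743 mod 4 = 3, 156109 mod 4 = 1; sign now +1
(156109/45743) = (18880/45743)   [reduce mod 45743]
18880 = 2^6·295; (2/45743) = +1 since 45743 mod 8 = 7, so (18880/45743) = (+1)^6·(295/45743); sign now +1
reciprocity: (295/45743) = -1·(45743/295) since 295 mod 4 = 3, 45743 mod 4 = 3; sign now -1
(45743/295) = (18/295)   [reduce mod 295]
18 = 2^1·9; (2/295) = +1 since 295 mod 8 = 7, so (18/295) = (+1)^1·(9/295); sign now -1
reciprocity: (9/295) = +1·(295/9) since 9 mod 4 = 1, 295 mod 4 = 3; sign now -1
(295/9) = (7/9)   [reduce mod 9]
reciprocity: (7/9) = +1·(9/7) since 7 mod 4 = 3, 9 mod 4 = 1; sign now -1
(9/7) = (2/7)   [reduce mod 7]
2 = 2^1·1; (2/7) = +1 since 7 mod 8 = 7, so (2/7) = (+1)^1·(1/7); sign now -1
(1/7) = 1; final value = sign = -1

-1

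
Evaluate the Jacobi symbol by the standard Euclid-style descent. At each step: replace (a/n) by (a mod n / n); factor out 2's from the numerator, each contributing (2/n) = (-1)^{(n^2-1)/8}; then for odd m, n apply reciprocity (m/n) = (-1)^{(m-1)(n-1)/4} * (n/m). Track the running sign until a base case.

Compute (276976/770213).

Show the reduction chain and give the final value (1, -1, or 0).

factor out 2^4: 276976 = 2^4·17311; with 770213 mod 8 = 5, (2/770213) = -1; sign now +1; continue with (17311/770213)
flip (17311/770213) -> (770213/17311): both odd, 17311 mod 4 = 3, 770213 mod 4 = 1, so the flip contributes +1; sign now +1
(770213/17311): 770213 mod 17311 = 8529, so (770213/17311) = (8529/17311)
flip (8529/17311) -> (17311/8529): both odd, 8529 mod 4 = 1, 17311 mod 4 = 3, so the flip contributes +1; sign now +1
(17311/8529): 17311 mod 8529 = 253, so (17311/8529) = (253/8529)
flip (253/8529) -> (8529/253): both odd, 253 mod 4 = 1, 8529 mod 4 = 1, so the flip contributes +1; sign now +1
(8529/253): 8529 mod 253 = 180, so (8529/253) = (180/253)
factor out 2^2: 180 = 2^2·45; with 253 mod 8 = 5, (2/253) = -1; sign now +1; continue with (45/253)
flip (45/253) -> (253/45): both odd, 45 mod 4 = 1, 253 mod 4 = 1, so the flip contributes +1; sign now +1
(253/45): 253 mod 45 = 28, so (253/45) = (28/45)
factor out 2^2: 28 = 2^2·7; with 45 mod 8 = 5, (2/45) = -1; sign now +1; continue with (7/45)
flip (7/45) -> (45/7): both odd, 7 mod 4 = 3, 45 mod 4 = 1, so the flip contributes +1; sign now +1
(45/7): 45 mod 7 = 3, so (45/7) = (3/7)
flip (3/7) -> (7/3): both odd, 3 mod 4 = 3, 7 mod 4 = 3, so the flip contributes -1; sign now -1
(7/3): 7 mod 3 = 1, so (7/3) = (1/3)
reached (1/3) = 1, so the symbol is -1

-1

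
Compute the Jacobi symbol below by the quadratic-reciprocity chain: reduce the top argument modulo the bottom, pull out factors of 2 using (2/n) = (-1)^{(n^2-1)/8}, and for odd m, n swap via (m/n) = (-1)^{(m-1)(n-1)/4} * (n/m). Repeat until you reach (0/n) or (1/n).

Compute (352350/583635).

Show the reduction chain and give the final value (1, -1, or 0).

352350 = 2^1·176175; (2/583635) = -1 since 583635 mod 8 = 3, so (352350/583635) = (-1)^1·(176175/583635); sign now -1
reciprocity: (176175/583635) = -1·(583635/176175) since 176175 mod 4 = 3, 583635 mod 4 = 3; sign now +1
(583635/176175) = (55110/176175)   [reduce mod 176175]
55110 = 2^1·27555; (2/176175) = +1 since 176175 mod 8 = 7, so (55110/176175) = (+1)^1·(27555/176175); sign now +1
reciprocity: (27555/176175) = -1·(176175/27555) since 27555 mod 4 = 3, 176175 mod 4 = 3; sign now -1
(176175/27555) = (10845/27555)   [reduce mod 27555]
reciprocity: (10845/27555) = +1·(27555/10845) since 10845 mod 4 = 1, 27555 mod 4 = 3; sign now -1
(27555/10845) = (5865/10845)   [reduce mod 10845]
reciprocity: (5865/10845) = +1·(10845/5865) since 5865 mod 4 = 1, 10845 mod 4 = 1; sign now -1
(10845/5865) = (4980/5865)   [reduce mod 5865]
4980 = 2^2·1245; (2/5865) = +1 since 5865 mod 8 = 1, so (4980/5865) = (+1)^2·(1245/5865); sign now -1
reciprocity: (1245/5865) = +1·(5865/1245) since 1245 mod 4 = 1, 5865 mod 4 = 1; sign now -1
(5865/1245) = (885/1245)   [reduce mod 1245]
reciprocity: (885/1245) = +1·(1245/885) since 885 mod 4 = 1, 1245 mod 4 = 1; sign now -1
(1245/885) = (360/885)   [reduce mod 885]
360 = 2^3·45; (2/885) = -1 since 885 mod 8 = 5, so (360/885) = (-1)^3·(45/885); sign now +1
reciprocity: (45/885) = +1·(885/45) since 45 mod 4 = 1, 885 mod 4 = 1; sign now +1
(885/45) = (30/45)   [reduce mod 45]
30 = 2^1·15; (2/45) = -1 since 45 mod 8 = 5, so (30/45) = (-1)^1·(15/45); sign now -1
reciprocity: (15/45) = +1·(45/15) since 15 mod 4 = 3, 45 mod 4 = 1; sign now -1
(45/15) = (0/15)   [reduce mod 15]
(0/15) = 0   [gcd(a, n) > 1]; final value = 0

0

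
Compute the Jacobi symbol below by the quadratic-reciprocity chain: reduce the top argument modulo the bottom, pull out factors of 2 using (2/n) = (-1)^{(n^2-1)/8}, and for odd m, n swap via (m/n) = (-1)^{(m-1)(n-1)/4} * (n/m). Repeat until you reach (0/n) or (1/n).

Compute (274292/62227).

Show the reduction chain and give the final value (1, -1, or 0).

(274292/62227): 274292 mod 62227 = 25384, so (274292/62227) = (25384/62227)
factor out 2^3: 25384 = 2^3·3173; with 62227 mod 8 = 3, (2/62227) = -1; sign now -1; continue with (3173/62227)
flip (3173/62227) -> (62227/3173): both odd, 3173 mod 4 = 1, 62227 mod 4 = 3, so the flip contributes +1; sign now -1
(62227/3173): 62227 mod 3173 = 1940, so (62227/3173) = (1940/3173)
factor out 2^2: 1940 = 2^2·485; with 3173 mod 8 = 5, (2/3173) = -1; sign now -1; continue with (485/3173)
flip (485/3173) -> (3173/485): both odd, 485 mod 4 = 1, 3173 mod 4 = 1, so the flip contributes +1; sign now -1
(3173/485): 3173 mod 485 = 263, so (3173/485) = (263/485)
flip (263/485) -> (485/263): both odd, 263 mod 4 = 3, 485 mod 4 = 1, so the flip contributes +1; sign now -1
(485/263): 485 mod 263 = 222, so (485/263) = (222/263)
factor out 2^1: 222 = 2^1·111; with 263 mod 8 = 7, (2/263) = +1; sign now -1; continue with (111/263)
flip (111/263) -> (263/111): both odd, 111 mod 4 = 3, 263 mod 4 = 3, so the flip contributes -1; sign now +1
(263/111): 263 mod 111 = 41, so (263/111) = (41/111)
flip (41/111) -> (111/41): both odd, 41 mod 4 = 1, 111 mod 4 = 3, so the flip contributes +1; sign now +1
(111/41): 111 mod 41 = 29, so (111/41) = (29/41)
flip (29/41) -> (41/29): both odd, 29 mod 4 = 1, 41 mod 4 = 1, so the flip contributes +1; sign now +1
(41/29): 41 mod 29 = 12, so (41/29) = (12/29)
factor out 2^2: 12 = 2^2·3; with 29 mod 8 = 5, (2/29) = -1; sign now +1; continue with (3/29)
flip (3/29) -> (29/3): both odd, 3 mod 4 = 3, 29 mod 4 = 1, so the flip contributes +1; sign now +1
(29/3): 29 mod 3 = 2, so (29/3) = (2/3)
factor out 2^1: 2 = 2^1·1; with 3 mod 8 = 3, (2/3) = -1; sign now -1; continue with (1/3)
reached (1/3) = 1, so the symbol is -1

-1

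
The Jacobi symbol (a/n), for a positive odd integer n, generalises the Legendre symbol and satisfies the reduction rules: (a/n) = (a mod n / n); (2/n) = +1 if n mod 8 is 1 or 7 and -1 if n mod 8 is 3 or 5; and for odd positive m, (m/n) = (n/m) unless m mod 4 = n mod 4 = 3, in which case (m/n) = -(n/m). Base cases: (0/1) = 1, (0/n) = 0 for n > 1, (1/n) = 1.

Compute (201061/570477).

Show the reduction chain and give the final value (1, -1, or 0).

reciprocity: (201061/570477) = +1·(570477/201061) since 201061 mod 4 = 1, 570477 mod 4 = 1; sign now +1
(570477/201061) = (168355/201061)   [reduce mod 201061]
reciprocity: (168355/201061) = +1·(201061/168355) since 168355 mod 4 = 3, 201061 mod 4 = 1; sign now +1
(201061/168355) = (32706/168355)   [reduce mod 168355]
32706 = 2^1·16353; (2/168355) = -1 since 168355 mod 8 = 3, so (32706/168355) = (-1)^1·(16353/168355); sign now -1
reciprocity: (16353/168355) = +1·(168355/16353) since 16353 mod 4 = 1, 168355 mod 4 = 3; sign now -1
(168355/16353) = (4825/16353)   [reduce mod 16353]
reciprocity: (4825/16353) = +1·(16353/4825) since 4825 mod 4 = 1, 16353 mod 4 = 1; sign now -1
(16353/4825) = (1878/4825)   [reduce mod 4825]
1878 = 2^1·939; (2/4825) = +1 since 4825 mod 8 = 1, so (1878/4825) = (+1)^1·(939/4825); sign now -1
reciprocity: (939/4825) = +1·(4825/939) since 939 mod 4 = 3, 4825 mod 4 = 1; sign now -1
(4825/939) = (130/939)   [reduce mod 939]
130 = 2^1·65; (2/939) = -1 since 939 mod 8 = 3, so (130/939) = (-1)^1·(65/939); sign now +1
reciprocity: (65/939) = +1·(939/65) since 65 mod 4 = 1, 939 mod 4 = 3; sign now +1
(939/65) = (29/65)   [reduce mod 65]
reciprocity: (29/65) = +1·(65/29) since 29 mod 4 = 1, 65 mod 4 = 1; sign now +1
(65/29) = (7/29)   [reduce mod 29]
reciprocity: (7/29) = +1·(29/7) since 7 mod 4 = 3, 29 mod 4 = 1; sign now +1
(29/7) = (1/7)   [reduce mod 7]
(1/7) = 1; final value = sign = +1

1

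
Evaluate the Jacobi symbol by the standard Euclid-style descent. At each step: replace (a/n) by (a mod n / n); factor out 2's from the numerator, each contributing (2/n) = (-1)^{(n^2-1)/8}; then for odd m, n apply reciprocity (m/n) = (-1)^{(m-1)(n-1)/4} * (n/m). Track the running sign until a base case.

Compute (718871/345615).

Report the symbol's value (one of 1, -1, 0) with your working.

-1

(718871/345615): 718871 mod 345615 = 27641, so (718871/345615) = (27641/345615)
flip (27641/345615) -> (345615/27641): both odd, 27641 mod 4 = 1, 345615 mod 4 = 3, so the flip contributes +1; sign now +1
(345615/27641): 345615 mod 27641 = 13923, so (345615/27641) = (13923/27641)
flip (13923/27641) -> (27641/13923): both odd, 13923 mod 4 = 3, 27641 mod 4 = 1, so the flip contributes +1; sign now +1
(27641/13923): 27641 mod 13923 = 13718, so (27641/13923) = (13718/13923)
factor out 2^1: 13718 = 2^1·6859; with 13923 mod 8 = 3, (2/13923) = -1; sign now -1; continue with (6859/13923)
flip (6859/13923) -> (13923/6859): both odd, 6859 mod 4 = 3, 13923 mod 4 = 3, so the flip contributes -1; sign now +1
(13923/6859): 13923 mod 6859 = 205, so (13923/6859) = (205/6859)
flip (205/6859) -> (6859/205): both odd, 205 mod 4 = 1, 6859 mod 4 = 3, so the flip contributes +1; sign now +1
(6859/205): 6859 mod 205 = 94, so (6859/205) = (94/205)
factor out 2^1: 94 = 2^1·47; with 205 mod 8 = 5, (2/205) = -1; sign now -1; continue with (47/205)
flip (47/205) -> (205/47): both odd, 47 mod 4 = 3, 205 mod 4 = 1, so the flip contributes +1; sign now -1
(205/47): 205 mod 47 = 17, so (205/47) = (17/47)
flip (17/47) -> (47/17): both odd, 17 mod 4 = 1, 47 mod 4 = 3, so the flip contributes +1; sign now -1
(47/17): 47 mod 17 = 13, so (47/17) = (13/17)
flip (13/17) -> (17/13): both odd, 13 mod 4 = 1, 17 mod 4 = 1, so the flip contributes +1; sign now -1
(17/13): 17 mod 13 = 4, so (17/13) = (4/13)
factor out 2^2: 4 = 2^2·1; with 13 mod 8 = 5, (2/13) = -1; sign now -1; continue with (1/13)
reached (1/13) = 1, so the symbol is -1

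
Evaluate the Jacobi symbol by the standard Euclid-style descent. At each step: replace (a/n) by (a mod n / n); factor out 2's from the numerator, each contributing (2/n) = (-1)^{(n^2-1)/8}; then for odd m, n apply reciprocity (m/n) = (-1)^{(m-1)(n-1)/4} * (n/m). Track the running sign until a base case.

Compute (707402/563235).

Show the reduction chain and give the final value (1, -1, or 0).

(707402/563235): 707402 mod 563235 = 144167, so (707402/563235) = (144167/563235)
flip (144167/563235) -> (563235/144167): both odd, 144167 mod 4 = 3, 563235 mod 4 = 3, so the flip contributes -1; sign now -1
(563235/144167): 563235 mod 144167 = 130734, so (563235/144167) = (130734/144167)
factor out 2^1: 130734 = 2^1·65367; with 144167 mod 8 = 7, (2/144167) = +1; sign now -1; continue with (65367/144167)
flip (65367/144167) -> (144167/65367): both odd, 65367 mod 4 = 3, 144167 mod 4 = 3, so the flip contributes -1; sign now +1
(144167/65367): 144167 mod 65367 = 13433, so (144167/65367) = (13433/65367)
flip (13433/65367) -> (65367/13433): both odd, 13433 mod 4 = 1, 65367 mod 4 = 3, so the flip contributes +1; sign now +1
(65367/13433): 65367 mod 13433 = 11635, so (65367/13433) = (11635/13433)
flip (11635/13433) -> (13433/11635): both odd, 11635 mod 4 = 3, 13433 mod 4 = 1, so the flip contributes +1; sign now +1
(13433/11635): 13433 mod 11635 = 1798, so (13433/11635) = (1798/11635)
factor out 2^1: 1798 = 2^1·899; with 11635 mod 8 = 3, (2/11635) = -1; sign now -1; continue with (899/11635)
flip (899/11635) -> (11635/899): both odd, 899 mod 4 = 3, 11635 mod 4 = 3, so the flip contributes -1; sign now +1
(11635/899): 11635 mod 899 = 847, so (11635/899) = (847/899)
flip (847/899) -> (899/847): both odd, 847 mod 4 = 3, 899 mod 4 = 3, so the flip contributes -1; sign now -1
(899/847): 899 mod 847 = 52, so (899/847) = (52/847)
factor out 2^2: 52 = 2^2·13; with 847 mod 8 = 7, (2/847) = +1; sign now -1; continue with (13/847)
flip (13/847) -> (847/13): both odd, 13 mod 4 = 1, 847 mod 4 = 3, so the flip contributes +1; sign now -1
(847/13): 847 mod 13 = 2, so (847/13) = (2/13)
factor out 2^1: 2 = 2^1·1; with 13 mod 8 = 5, (2/13) = -1; sign now +1; continue with (1/13)
reached (1/13) = 1, so the symbol is +1

1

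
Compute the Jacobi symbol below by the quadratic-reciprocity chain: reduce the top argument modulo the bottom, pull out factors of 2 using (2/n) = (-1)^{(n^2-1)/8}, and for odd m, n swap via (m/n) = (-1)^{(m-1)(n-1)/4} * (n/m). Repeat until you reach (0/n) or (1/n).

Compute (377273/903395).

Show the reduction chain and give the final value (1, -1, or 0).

1

flip (377273/903395) -> (903395/377273): both odd, 377273 mod 4 = 1, 903395 mod 4 = 3, so the flip contributes +1; sign now +1
(903395/377273): 903395 mod 377273 = 148849, so (903395/377273) = (148849/377273)
flip (148849/377273) -> (377273/148849): both odd, 148849 mod 4 = 1, 377273 mod 4 = 1, so the flip contributes +1; sign now +1
(377273/148849): 377273 mod 148849 = 79575, so (377273/148849) = (79575/148849)
flip (79575/148849) -> (148849/79575): both odd, 79575 mod 4 = 3, 148849 mod 4 = 1, so the flip contributes +1; sign now +1
(148849/79575): 148849 mod 79575 = 69274, so (148849/79575) = (69274/79575)
factor out 2^1: 69274 = 2^1·34637; with 79575 mod 8 = 7, (2/79575) = +1; sign now +1; continue with (34637/79575)
flip (34637/79575) -> (79575/34637): both odd, 34637 mod 4 = 1, 79575 mod 4 = 3, so the flip contributes +1; sign now +1
(79575/34637): 79575 mod 34637 = 10301, so (79575/34637) = (10301/34637)
flip (10301/34637) -> (34637/10301): both odd, 10301 mod 4 = 1, 34637 mod 4 = 1, so the flip contributes +1; sign now +1
(34637/10301): 34637 mod 10301 = 3734, so (34637/10301) = (3734/10301)
factor out 2^1: 3734 = 2^1·1867; with 10301 mod 8 = 5, (2/10301) = -1; sign now -1; continue with (1867/10301)
flip (1867/10301) -> (10301/1867): both odd, 1867 mod 4 = 3, 10301 mod 4 = 1, so the flip contributes +1; sign now -1
(10301/1867): 10301 mod 1867 = 966, so (10301/1867) = (966/1867)
factor out 2^1: 966 = 2^1·483; with 1867 mod 8 = 3, (2/1867) = -1; sign now +1; continue with (483/1867)
flip (483/1867) -> (1867/483): both odd, 483 mod 4 = 3, 1867 mod 4 = 3, so the flip contributes -1; sign now -1
(1867/483): 1867 mod 483 = 418, so (1867/483) = (418/483)
factor out 2^1: 418 = 2^1·209; with 483 mod 8 = 3, (2/483) = -1; sign now +1; continue with (209/483)
flip (209/483) -> (483/209): both odd, 209 mod 4 = 1, 483 mod 4 = 3, so the flip contributes +1; sign now +1
(483/209): 483 mod 209 = 65, so (483/209) = (65/209)
flip (65/209) -> (209/65): both odd, 65 mod 4 = 1, 209 mod 4 = 1, so the flip contributes +1; sign now +1
(209/65): 209 mod 65 = 14, so (209/65) = (14/65)
factor out 2^1: 14 = 2^1·7; with 65 mod 8 = 1, (2/65) = +1; sign now +1; continue with (7/65)
flip (7/65) -> (65/7): both odd, 7 mod 4 = 3, 65 mod 4 = 1, so the flip contributes +1; sign now +1
(65/7): 65 mod 7 = 2, so (65/7) = (2/7)
factor out 2^1: 2 = 2^1·1; with 7 mod 8 = 7, (2/7) = +1; sign now +1; continue with (1/7)
reached (1/7) = 1, so the symbol is +1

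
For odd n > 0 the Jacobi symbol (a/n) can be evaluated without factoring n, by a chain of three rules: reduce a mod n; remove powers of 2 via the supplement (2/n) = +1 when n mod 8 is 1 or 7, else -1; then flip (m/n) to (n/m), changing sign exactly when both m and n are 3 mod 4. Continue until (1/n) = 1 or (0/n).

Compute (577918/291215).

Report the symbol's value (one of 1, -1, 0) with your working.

(577918/291215): 577918 mod 291215 = 286703, so (577918/291215) = (286703/291215)
flip (286703/291215) -> (291215/286703): both odd, 286703 mod 4 = 3, 291215 mod 4 = 3, so the flip contributes -1; sign now -1
(291215/286703): 291215 mod 286703 = 4512, so (291215/286703) = (4512/286703)
factor out 2^5: 4512 = 2^5·141; with 286703 mod 8 = 7, (2/286703) = +1; sign now -1; continue with (141/286703)
flip (141/286703) -> (286703/141): both odd, 141 mod 4 = 1, 286703 mod 4 = 3, so the flip contributes +1; sign now -1
(286703/141): 286703 mod 141 = 50, so (286703/141) = (50/141)
factor out 2^1: 50 = 2^1·25; with 141 mod 8 = 5, (2/141) = -1; sign now +1; continue with (25/141)
flip (25/141) -> (141/25): both odd, 25 mod 4 = 1, 141 mod 4 = 1, so the flip contributes +1; sign now +1
(141/25): 141 mod 25 = 16, so (141/25) = (16/25)
factor out 2^4: 16 = 2^4·1; with 25 mod 8 = 1, (2/25) = +1; sign now +1; continue with (1/25)
reached (1/25) = 1, so the symbol is +1

1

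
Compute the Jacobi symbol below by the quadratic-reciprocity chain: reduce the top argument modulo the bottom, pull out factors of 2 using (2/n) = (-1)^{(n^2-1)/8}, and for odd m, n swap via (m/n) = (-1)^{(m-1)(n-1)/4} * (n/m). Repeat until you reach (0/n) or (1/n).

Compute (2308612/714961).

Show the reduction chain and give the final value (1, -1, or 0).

(2308612/714961) = (163729/714961)   [reduce mod 714961]
reciprocity: (163729/714961) = +1·(714961/163729) since 163729 mod 4 = 1, 714961 mod 4 = 1; sign now +1
(714961/163729) = (60045/163729)   [reduce mod 163729]
reciprocity: (60045/163729) = +1·(163729/60045) since 60045 mod 4 = 1, 163729 mod 4 = 1; sign now +1
(163729/60045) = (43639/60045)   [reduce mod 60045]
reciprocity: (43639/60045) = +1·(60045/43639) since 43639 mod 4 = 3, 60045 mod 4 = 1; sign now +1
(60045/43639) = (16406/43639)   [reduce mod 43639]
16406 = 2^1·8203; (2/43639) = +1 since 43639 mod 8 = 7, so (16406/43639) = (+1)^1·(8203/43639); sign now +1
reciprocity: (8203/43639) = -1·(43639/8203) since 8203 mod 4 = 3, 43639 mod 4 = 3; sign now -1
(43639/8203) = (2624/8203)   [reduce mod 8203]
2624 = 2^6·41; (2/8203) = -1 since 8203 mod 8 = 3, so (2624/8203) = (-1)^6·(41/8203); sign now -1
reciprocity: (41/8203) = +1·(8203/41) since 41 mod 4 = 1, 8203 mod 4 = 3; sign now -1
(8203/41) = (3/41)   [reduce mod 41]
reciprocity: (3/41) = +1·(41/3) since 3 mod 4 = 3, 41 mod 4 = 1; sign now -1
(41/3) = (2/3)   [reduce mod 3]
2 = 2^1·1; (2/3) = -1 since 3 mod 8 = 3, so (2/3) = (-1)^1·(1/3); sign now +1
(1/3) = 1; final value = sign = +1

1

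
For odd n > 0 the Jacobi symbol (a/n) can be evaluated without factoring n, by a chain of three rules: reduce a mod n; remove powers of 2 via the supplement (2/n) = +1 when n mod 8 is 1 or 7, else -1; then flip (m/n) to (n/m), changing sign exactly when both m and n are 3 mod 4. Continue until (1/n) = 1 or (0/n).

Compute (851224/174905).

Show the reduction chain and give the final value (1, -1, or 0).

1

(851224/174905) = (151604/174905)   [reduce mod 174905]
151604 = 2^2·37901; (2/174905) = +1 since 174905 mod 8 = 1, so (151604/174905) = (+1)^2·(37901/174905); sign now +1
reciprocity: (37901/174905) = +1·(174905/37901) since 37901 mod 4 = 1, 174905 mod 4 = 1; sign now +1
(174905/37901) = (23301/37901)   [reduce mod 37901]
reciprocity: (23301/37901) = +1·(37901/23301) since 23301 mod 4 = 1, 37901 mod 4 = 1; sign now +1
(37901/23301) = (14600/23301)   [reduce mod 23301]
14600 = 2^3·1825; (2/23301) = -1 since 23301 mod 8 = 5, so (14600/23301) = (-1)^3·(1825/23301); sign now -1
reciprocity: (1825/23301) = +1·(23301/1825) since 1825 mod 4 = 1, 23301 mod 4 = 1; sign now -1
(23301/1825) = (1401/1825)   [reduce mod 1825]
reciprocity: (1401/1825) = +1·(1825/1401) since 1401 mod 4 = 1, 1825 mod 4 = 1; sign now -1
(1825/1401) = (424/1401)   [reduce mod 1401]
424 = 2^3·53; (2/1401) = +1 since 1401 mod 8 = 1, so (424/1401) = (+1)^3·(53/1401); sign now -1
reciprocity: (53/1401) = +1·(1401/53) since 53 mod 4 = 1, 1401 mod 4 = 1; sign now -1
(1401/53) = (23/53)   [reduce mod 53]
reciprocity: (23/53) = +1·(53/23) since 23 mod 4 = 3, 53 mod 4 = 1; sign now -1
(53/23) = (7/23)   [reduce mod 23]
reciprocity: (7/23) = -1·(23/7) since 7 mod 4 = 3, 23 mod 4 = 3; sign now +1
(23/7) = (2/7)   [reduce mod 7]
2 = 2^1·1; (2/7) = +1 since 7 mod 8 = 7, so (2/7) = (+1)^1·(1/7); sign now +1
(1/7) = 1; final value = sign = +1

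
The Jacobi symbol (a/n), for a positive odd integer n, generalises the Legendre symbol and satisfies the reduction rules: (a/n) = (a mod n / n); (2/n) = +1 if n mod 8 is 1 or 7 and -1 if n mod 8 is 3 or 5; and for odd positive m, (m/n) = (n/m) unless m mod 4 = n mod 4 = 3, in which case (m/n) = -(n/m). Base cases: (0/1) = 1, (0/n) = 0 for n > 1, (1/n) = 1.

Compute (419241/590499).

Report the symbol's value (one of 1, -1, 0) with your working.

0

reciprocity: (419241/590499) = +1·(590499/419241) since 419241 mod 4 = 1, 590499 mod 4 = 3; sign now +1
(590499/419241) = (171258/419241)   [reduce mod 419241]
171258 = 2^1·85629; (2/419241) = +1 since 419241 mod 8 = 1, so (171258/419241) = (+1)^1·(85629/419241); sign now +1
reciprocity: (85629/419241) = +1·(419241/85629) since 85629 mod 4 = 1, 419241 mod 4 = 1; sign now +1
(419241/85629) = (76725/85629)   [reduce mod 85629]
reciprocity: (76725/85629) = +1·(85629/76725) since 76725 mod 4 = 1, 85629 mod 4 = 1; sign now +1
(85629/76725) = (8904/76725)   [reduce mod 76725]
8904 = 2^3·1113; (2/76725) = -1 since 76725 mod 8 = 5, so (8904/76725) = (-1)^3·(1113/76725); sign now -1
reciprocity: (1113/76725) = +1·(76725/1113) since 1113 mod 4 = 1, 76725 mod 4 = 1; sign now -1
(76725/1113) = (1041/1113)   [reduce mod 1113]
reciprocity: (1041/1113) = +1·(1113/1041) since 1041 mod 4 = 1, 1113 mod 4 = 1; sign now -1
(1113/1041) = (72/1041)   [reduce mod 1041]
72 = 2^3·9; (2/1041) = +1 since 1041 mod 8 = 1, so (72/1041) = (+1)^3·(9/1041); sign now -1
reciprocity: (9/1041) = +1·(1041/9) since 9 mod 4 = 1, 1041 mod 4 = 1; sign now -1
(1041/9) = (6/9)   [reduce mod 9]
6 = 2^1·3; (2/9) = +1 since 9 mod 8 = 1, so (6/9) = (+1)^1·(3/9); sign now -1
reciprocity: (3/9) = +1·(9/3) since 3 mod 4 = 3, 9 mod 4 = 1; sign now -1
(9/3) = (0/3)   [reduce mod 3]
(0/3) = 0   [gcd(a, n) > 1]; final value = 0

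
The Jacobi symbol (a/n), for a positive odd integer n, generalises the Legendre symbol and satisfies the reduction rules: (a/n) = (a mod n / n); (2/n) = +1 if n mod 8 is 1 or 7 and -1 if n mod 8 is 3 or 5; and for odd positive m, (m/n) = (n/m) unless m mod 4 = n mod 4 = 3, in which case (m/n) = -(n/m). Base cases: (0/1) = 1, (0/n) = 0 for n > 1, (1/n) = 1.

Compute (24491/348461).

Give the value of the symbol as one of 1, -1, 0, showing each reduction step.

-1

flip (24491/348461) -> (348461/24491): both odd, 24491 mod 4 = 3, 348461 mod 4 = 1, so the flip contributes +1; sign now +1
(348461/24491): 348461 mod 24491 = 5587, so (348461/24491) = (5587/24491)
flip (5587/24491) -> (24491/5587): both odd, 5587 mod 4 = 3, 24491 mod 4 = 3, so the flip contributes -1; sign now -1
(24491/5587): 24491 mod 5587 = 2143, so (24491/5587) = (2143/5587)
flip (2143/5587) -> (5587/2143): both odd, 2143 mod 4 = 3, 5587 mod 4 = 3, so the flip contributes -1; sign now +1
(5587/2143): 5587 mod 2143 = 1301, so (5587/2143) = (1301/2143)
flip (1301/2143) -> (2143/1301): both odd, 1301 mod 4 = 1, 2143 mod 4 = 3, so the flip contributes +1; sign now +1
(2143/1301): 2143 mod 1301 = 842, so (2143/1301) = (842/1301)
factor out 2^1: 842 = 2^1·421; with 1301 mod 8 = 5, (2/1301) = -1; sign now -1; continue with (421/1301)
flip (421/1301) -> (1301/421): both odd, 421 mod 4 = 1, 1301 mod 4 = 1, so the flip contributes +1; sign now -1
(1301/421): 1301 mod 421 = 38, so (1301/421) = (38/421)
factor out 2^1: 38 = 2^1·19; with 421 mod 8 = 5, (2/421) = -1; sign now +1; continue with (19/421)
flip (19/421) -> (421/19): both odd, 19 mod 4 = 3, 421 mod 4 = 1, so the flip contributes +1; sign now +1
(421/19): 421 mod 19 = 3, so (421/19) = (3/19)
flip (3/19) -> (19/3): both odd, 3 mod 4 = 3, 19 mod 4 = 3, so the flip contributes -1; sign now -1
(19/3): 19 mod 3 = 1, so (19/3) = (1/3)
reached (1/3) = 1, so the symbol is -1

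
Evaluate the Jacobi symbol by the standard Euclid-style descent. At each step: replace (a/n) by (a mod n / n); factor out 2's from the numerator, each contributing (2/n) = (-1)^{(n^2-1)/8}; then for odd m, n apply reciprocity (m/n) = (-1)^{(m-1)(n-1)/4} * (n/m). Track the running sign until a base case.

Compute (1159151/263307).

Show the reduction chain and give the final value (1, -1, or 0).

-1

(1159151/263307): 1159151 mod 263307 = 105923, so (1159151/263307) = (105923/263307)
flip (105923/263307) -> (263307/105923): both odd, 105923 mod 4 = 3, 263307 mod 4 = 3, so the flip contributes -1; sign now -1
(263307/105923): 263307 mod 105923 = 51461, so (263307/105923) = (51461/105923)
flip (51461/105923) -> (105923/51461): both odd, 51461 mod 4 = 1, 105923 mod 4 = 3, so the flip contributes +1; sign now -1
(105923/51461): 105923 mod 51461 = 3001, so (105923/51461) = (3001/51461)
flip (3001/51461) -> (51461/3001): both odd, 3001 mod 4 = 1, 51461 mod 4 = 1, so the flip contributes +1; sign now -1
(51461/3001): 51461 mod 3001 = 444, so (51461/3001) = (444/3001)
factor out 2^2: 444 = 2^2·111; with 3001 mod 8 = 1, (2/3001) = +1; sign now -1; continue with (111/3001)
flip (111/3001) -> (3001/111): both odd, 111 mod 4 = 3, 3001 mod 4 = 1, so the flip contributes +1; sign now -1
(3001/111): 3001 mod 111 = 4, so (3001/111) = (4/111)
factor out 2^2: 4 = 2^2·1; with 111 mod 8 = 7, (2/111) = +1; sign now -1; continue with (1/111)
reached (1/111) = 1, so the symbol is -1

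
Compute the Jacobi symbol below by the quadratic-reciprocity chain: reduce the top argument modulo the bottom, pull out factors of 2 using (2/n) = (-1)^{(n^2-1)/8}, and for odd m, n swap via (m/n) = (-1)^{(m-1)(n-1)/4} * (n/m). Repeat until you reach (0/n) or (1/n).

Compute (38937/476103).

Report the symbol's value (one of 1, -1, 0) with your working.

0

flip (38937/476103) -> (476103/38937): both odd, 38937 mod 4 = 1, 476103 mod 4 = 3, so the flip contributes +1; sign now +1
(476103/38937): 476103 mod 38937 = 8859, so (476103/38937) = (8859/38937)
flip (8859/38937) -> (38937/8859): both odd, 8859 mod 4 = 3, 38937 mod 4 = 1, so the flip contributes +1; sign now +1
(38937/8859): 38937 mod 8859 = 3501, so (38937/8859) = (3501/8859)
flip (3501/8859) -> (8859/3501): both odd, 3501 mod 4 = 1, 8859 mod 4 = 3, so the flip contributes +1; sign now +1
(8859/3501): 8859 mod 3501 = 1857, so (8859/3501) = (1857/3501)
flip (1857/3501) -> (3501/1857): both odd, 1857 mod 4 = 1, 3501 mod 4 = 1, so the flip contributes +1; sign now +1
(3501/1857): 3501 mod 1857 = 1644, so (3501/1857) = (1644/1857)
factor out 2^2: 1644 = 2^2·411; with 1857 mod 8 = 1, (2/1857) = +1; sign now +1; continue with (411/1857)
flip (411/1857) -> (1857/411): both odd, 411 mod 4 = 3, 1857 mod 4 = 1, so the flip contributes +1; sign now +1
(1857/411): 1857 mod 411 = 213, so (1857/411) = (213/411)
flip (213/411) -> (411/213): both odd, 213 mod 4 = 1, 411 mod 4 = 3, so the flip contributes +1; sign now +1
(411/213): 411 mod 213 = 198, so (411/213) = (198/213)
factor out 2^1: 198 = 2^1·99; with 213 mod 8 = 5, (2/213) = -1; sign now -1; continue with (99/213)
flip (99/213) -> (213/99): both odd, 99 mod 4 = 3, 213 mod 4 = 1, so the flip contributes +1; sign now -1
(213/99): 213 mod 99 = 15, so (213/99) = (15/99)
flip (15/99) -> (99/15): both odd, 15 mod 4 = 3, 99 mod 4 = 3, so the flip contributes -1; sign now +1
(99/15): 99 mod 15 = 9, so (99/15) = (9/15)
flip (9/15) -> (15/9): both odd, 9 mod 4 = 1, 15 mod 4 = 3, so the flip contributes +1; sign now +1
(15/9): 15 mod 9 = 6, so (15/9) = (6/9)
factor out 2^1: 6 = 2^1·3; with 9 mod 8 = 1, (2/9) = +1; sign now +1; continue with (3/9)
flip (3/9) -> (9/3): both odd, 3 mod 4 = 3, 9 mod 4 = 1, so the flip contributes +1; sign now +1
(9/3): 9 mod 3 = 0, so (9/3) = (0/3)
reached (0/3); gcd(a, n) > 1, so (0/3) = 0 and the symbol is 0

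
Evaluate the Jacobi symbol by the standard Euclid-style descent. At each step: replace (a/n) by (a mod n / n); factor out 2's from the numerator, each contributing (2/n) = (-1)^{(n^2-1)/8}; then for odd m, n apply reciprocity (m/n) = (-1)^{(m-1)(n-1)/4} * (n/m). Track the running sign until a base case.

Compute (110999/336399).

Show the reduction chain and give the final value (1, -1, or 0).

0

reciprocity: (110999/336399) = -1·(336399/110999) since 110999 mod 4 = 3, 336399 mod 4 = 3; sign now -1
(336399/110999) = (3402/110999)   [reduce mod 110999]
3402 = 2^1·1701; (2/110999) = +1 since 110999 mod 8 = 7, so (3402/110999) = (+1)^1·(1701/110999); sign now -1
reciprocity: (1701/110999) = +1·(110999/1701) since 1701 mod 4 = 1, 110999 mod 4 = 3; sign now -1
(110999/1701) = (434/1701)   [reduce mod 1701]
434 = 2^1·217; (2/1701) = -1 since 1701 mod 8 = 5, so (434/1701) = (-1)^1·(217/1701); sign now +1
reciprocity: (217/1701) = +1·(1701/217) since 217 mod 4 = 1, 1701 mod 4 = 1; sign now +1
(1701/217) = (182/217)   [reduce mod 217]
182 = 2^1·91; (2/217) = +1 since 217 mod 8 = 1, so (182/217) = (+1)^1·(91/217); sign now +1
reciprocity: (91/217) = +1·(217/91) since 91 mod 4 = 3, 217 mod 4 = 1; sign now +1
(217/91) = (35/91)   [reduce mod 91]
reciprocity: (35/91) = -1·(91/35) since 35 mod 4 = 3, 91 mod 4 = 3; sign now -1
(91/35) = (21/35)   [reduce mod 35]
reciprocity: (21/35) = +1·(35/21) since 21 mod 4 = 1, 35 mod 4 = 3; sign now -1
(35/21) = (14/21)   [reduce mod 21]
14 = 2^1·7; (2/21) = -1 since 21 mod 8 = 5, so (14/21) = (-1)^1·(7/21); sign now +1
reciprocity: (7/21) = +1·(21/7) since 7 mod 4 = 3, 21 mod 4 = 1; sign now +1
(21/7) = (0/7)   [reduce mod 7]
(0/7) = 0   [gcd(a, n) > 1]; final value = 0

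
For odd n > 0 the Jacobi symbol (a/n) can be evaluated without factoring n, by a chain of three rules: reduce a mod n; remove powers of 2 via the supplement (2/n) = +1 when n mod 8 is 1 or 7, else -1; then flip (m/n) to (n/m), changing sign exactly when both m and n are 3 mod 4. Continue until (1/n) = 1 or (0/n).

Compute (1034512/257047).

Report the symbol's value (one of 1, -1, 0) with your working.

1

(1034512/257047) = (6324/257047)   [reduce mod 257047]
6324 = 2^2·1581; (2/257047) = +1 since 257047 mod 8 = 7, so (6324/257047) = (+1)^2·(1581/257047); sign now +1
reciprocity: (1581/257047) = +1·(257047/1581) since 1581 mod 4 = 1, 257047 mod 4 = 3; sign now +1
(257047/1581) = (925/1581)   [reduce mod 1581]
reciprocity: (925/1581) = +1·(1581/925) since 925 mod 4 = 1, 1581 mod 4 = 1; sign now +1
(1581/925) = (656/925)   [reduce mod 925]
656 = 2^4·41; (2/925) = -1 since 925 mod 8 = 5, so (656/925) = (-1)^4·(41/925); sign now +1
reciprocity: (41/925) = +1·(925/41) since 41 mod 4 = 1, 925 mod 4 = 1; sign now +1
(925/41) = (23/41)   [reduce mod 41]
reciprocity: (23/41) = +1·(41/23) since 23 mod 4 = 3, 41 mod 4 = 1; sign now +1
(41/23) = (18/23)   [reduce mod 23]
18 = 2^1·9; (2/23) = +1 since 23 mod 8 = 7, so (18/23) = (+1)^1·(9/23); sign now +1
reciprocity: (9/23) = +1·(23/9) since 9 mod 4 = 1, 23 mod 4 = 3; sign now +1
(23/9) = (5/9)   [reduce mod 9]
reciprocity: (5/9) = +1·(9/5) since 5 mod 4 = 1, 9 mod 4 = 1; sign now +1
(9/5) = (4/5)   [reduce mod 5]
4 = 2^2·1; (2/5) = -1 since 5 mod 8 = 5, so (4/5) = (-1)^2·(1/5); sign now +1
(1/5) = 1; final value = sign = +1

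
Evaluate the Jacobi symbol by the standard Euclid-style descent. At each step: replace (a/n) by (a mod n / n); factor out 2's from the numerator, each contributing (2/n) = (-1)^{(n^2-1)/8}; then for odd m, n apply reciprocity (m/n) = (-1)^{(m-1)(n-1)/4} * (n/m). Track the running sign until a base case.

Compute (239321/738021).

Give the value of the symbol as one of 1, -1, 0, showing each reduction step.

-1

reciprocity: (239321/738021) = +1·(738021/239321) since 239321 mod 4 = 1, 738021 mod 4 = 1; sign now +1
(738021/239321) = (20058/239321)   [reduce mod 239321]
20058 = 2^1·10029; (2/239321) = +1 since 239321 mod 8 = 1, so (20058/239321) = (+1)^1·(10029/239321); sign now +1
reciprocity: (10029/239321) = +1·(239321/10029) since 10029 mod 4 = 1, 239321 mod 4 = 1; sign now +1
(239321/10029) = (8654/10029)   [reduce mod 10029]
8654 = 2^1·4327; (2/10029) = -1 since 10029 mod 8 = 5, so (8654/10029) = (-1)^1·(4327/10029); sign now -1
reciprocity: (4327/10029) = +1·(10029/4327) since 4327 mod 4 = 3, 10029 mod 4 = 1; sign now -1
(10029/4327) = (1375/4327)   [reduce mod 4327]
reciprocity: (1375/4327) = -1·(4327/1375) since 1375 mod 4 = 3, 4327 mod 4 = 3; sign now +1
(4327/1375) = (202/1375)   [reduce mod 1375]
202 = 2^1·101; (2/1375) = +1 since 1375 mod 8 = 7, so (202/1375) = (+1)^1·(101/1375); sign now +1
reciprocity: (101/1375) = +1·(1375/101) since 101 mod 4 = 1, 1375 mod 4 = 3; sign now +1
(1375/101) = (62/101)   [reduce mod 101]
62 = 2^1·31; (2/101) = -1 since 101 mod 8 = 5, so (62/101) = (-1)^1·(31/101); sign now -1
reciprocity: (31/101) = +1·(101/31) since 31 mod 4 = 3, 101 mod 4 = 1; sign now -1
(101/31) = (8/31)   [reduce mod 31]
8 = 2^3·1; (2/31) = +1 since 31 mod 8 = 7, so (8/31) = (+1)^3·(1/31); sign now -1
(1/31) = 1; final value = sign = -1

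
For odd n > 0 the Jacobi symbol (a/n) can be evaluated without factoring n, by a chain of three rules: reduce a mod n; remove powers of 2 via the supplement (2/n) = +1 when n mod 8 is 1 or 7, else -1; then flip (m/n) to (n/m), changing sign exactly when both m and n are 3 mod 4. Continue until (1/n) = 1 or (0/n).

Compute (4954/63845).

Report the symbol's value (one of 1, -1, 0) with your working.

4954 = 2^1·2477; (2/63845) = -1 since 63845 mod 8 = 5, so (4954/63845) = (-1)^1·(2477/63845); sign now -1
reciprocity: (2477/63845) = +1·(63845/2477) since 2477 mod 4 = 1, 63845 mod 4 = 1; sign now -1
(63845/2477) = (1920/2477)   [reduce mod 2477]
1920 = 2^7·15; (2/2477) = -1 since 2477 mod 8 = 5, so (1920/2477) = (-1)^7·(15/2477); sign now +1
reciprocity: (15/2477) = +1·(2477/15) since 15 mod 4 = 3, 2477 mod 4 = 1; sign now +1
(2477/15) = (2/15)   [reduce mod 15]
2 = 2^1·1; (2/15) = +1 since 15 mod 8 = 7, so (2/15) = (+1)^1·(1/15); sign now +1
(1/15) = 1; final value = sign = +1

1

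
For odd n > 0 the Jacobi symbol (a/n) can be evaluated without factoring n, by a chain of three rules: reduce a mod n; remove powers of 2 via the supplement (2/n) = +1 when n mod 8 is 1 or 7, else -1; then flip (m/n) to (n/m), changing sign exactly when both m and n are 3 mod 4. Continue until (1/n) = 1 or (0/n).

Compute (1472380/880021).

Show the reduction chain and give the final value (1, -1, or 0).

1

(1472380/880021): 1472380 mod 880021 = 592359, so (1472380/880021) = (592359/880021)
flip (592359/880021) -> (880021/592359): both odd, 592359 mod 4 = 3, 880021 mod 4 = 1, so the flip contributes +1; sign now +1
(880021/592359): 880021 mod 592359 = 287662, so (880021/592359) = (287662/592359)
factor out 2^1: 287662 = 2^1·143831; with 592359 mod 8 = 7, (2/592359) = +1; sign now +1; continue with (143831/592359)
flip (143831/592359) -> (592359/143831): both odd, 143831 mod 4 = 3, 592359 mod 4 = 3, so the flip contributes -1; sign now -1
(592359/143831): 592359 mod 143831 = 17035, so (592359/143831) = (17035/143831)
flip (17035/143831) -> (143831/17035): both odd, 17035 mod 4 = 3, 143831 mod 4 = 3, so the flip contributes -1; sign now +1
(143831/17035): 143831 mod 17035 = 7551, so (143831/17035) = (7551/17035)
flip (7551/17035) -> (17035/7551): both odd, 7551 mod 4 = 3, 17035 mod 4 = 3, so the flip contributes -1; sign now -1
(17035/7551): 17035 mod 7551 = 1933, so (17035/7551) = (1933/7551)
flip (1933/7551) -> (7551/1933): both odd, 1933 mod 4 = 1, 7551 mod 4 = 3, so the flip contributes +1; sign now -1
(7551/1933): 7551 mod 1933 = 1752, so (7551/1933) = (1752/1933)
factor out 2^3: 1752 = 2^3·219; with 1933 mod 8 = 5, (2/1933) = -1; sign now +1; continue with (219/1933)
flip (219/1933) -> (1933/219): both odd, 219 mod 4 = 3, 1933 mod 4 = 1, so the flip contributes +1; sign now +1
(1933/219): 1933 mod 219 = 181, so (1933/219) = (181/219)
flip (181/219) -> (219/181): both odd, 181 mod 4 = 1, 219 mod 4 = 3, so the flip contributes +1; sign now +1
(219/181): 219 mod 181 = 38, so (219/181) = (38/181)
factor out 2^1: 38 = 2^1·19; with 181 mod 8 = 5, (2/181) = -1; sign now -1; continue with (19/181)
flip (19/181) -> (181/19): both odd, 19 mod 4 = 3, 181 mod 4 = 1, so the flip contributes +1; sign now -1
(181/19): 181 mod 19 = 10, so (181/19) = (10/19)
factor out 2^1: 10 = 2^1·5; with 19 mod 8 = 3, (2/19) = -1; sign now +1; continue with (5/19)
flip (5/19) -> (19/5): both odd, 5 mod 4 = 1, 19 mod 4 = 3, so the flip contributes +1; sign now +1
(19/5): 19 mod 5 = 4, so (19/5) = (4/5)
factor out 2^2: 4 = 2^2·1; with 5 mod 8 = 5, (2/5) = -1; sign now +1; continue with (1/5)
reached (1/5) = 1, so the symbol is +1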